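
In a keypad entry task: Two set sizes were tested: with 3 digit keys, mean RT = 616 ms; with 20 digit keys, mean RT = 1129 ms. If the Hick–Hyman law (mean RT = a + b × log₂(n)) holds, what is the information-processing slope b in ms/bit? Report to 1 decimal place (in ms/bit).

187.4 ms/bit

The slope on a log₂ axis is (1129 − 616) / (4.3219 − 1.5850) = 187.434 ms/bit.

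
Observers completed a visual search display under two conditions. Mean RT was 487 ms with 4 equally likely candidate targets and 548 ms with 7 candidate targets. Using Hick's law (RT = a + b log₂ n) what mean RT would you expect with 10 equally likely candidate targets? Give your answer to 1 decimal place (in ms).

586.9 ms

With log₂ n on the abscissa the relation is linear; from the two conditions:
  b = (548 − 487) / (log₂ 7 − log₂ 4) = 61 / (2.8074 − 2) = 75.555 ms/bit
  a = 487 − 75.555 × 2 = 335.889 ms
Then RT(10) = 335.889 + 75.555 × log₂ 10 = 335.889 + 75.555 × 3.3219 ≈ 586.879 ms.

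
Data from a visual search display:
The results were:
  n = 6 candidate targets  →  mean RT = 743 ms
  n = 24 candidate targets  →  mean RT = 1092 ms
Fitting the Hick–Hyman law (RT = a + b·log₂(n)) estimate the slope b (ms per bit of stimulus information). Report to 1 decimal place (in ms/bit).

174.5 ms/bit

Slope: b = (1092 − 743) / (log₂ 24 − log₂ 6) = 349/2.0000 = 174.500 ms/bit.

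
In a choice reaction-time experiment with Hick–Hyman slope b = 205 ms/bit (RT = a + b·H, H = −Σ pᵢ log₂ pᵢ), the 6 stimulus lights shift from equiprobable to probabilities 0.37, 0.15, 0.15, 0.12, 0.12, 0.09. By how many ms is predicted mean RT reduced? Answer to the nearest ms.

The RT saving is b·ΔH. Equiprobable H₀ = log₂(6) = 2.5850 bits; with the given probabilities H = 2.3986 bits.
b·(H₀ − H) = 205 × (2.5850 − 2.3986) = 38.20 ms.

38 ms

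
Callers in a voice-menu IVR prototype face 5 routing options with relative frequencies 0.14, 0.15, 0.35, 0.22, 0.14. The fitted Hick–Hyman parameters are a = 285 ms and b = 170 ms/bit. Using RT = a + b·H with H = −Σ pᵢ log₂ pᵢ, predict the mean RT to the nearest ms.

Entropy contributions −pᵢ log₂ pᵢ: 0.3971, 0.4105, 0.5301, 0.4806, 0.3971; sum H = 2.2154 bits.
RT = a + bH = 285 + 170·2.2154 = 661.62 ms.

662 ms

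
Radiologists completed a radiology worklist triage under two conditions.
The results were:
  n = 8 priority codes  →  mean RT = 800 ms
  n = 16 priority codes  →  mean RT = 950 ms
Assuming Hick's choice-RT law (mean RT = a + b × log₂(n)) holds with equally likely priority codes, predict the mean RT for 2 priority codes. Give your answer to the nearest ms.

With log₂ n on the abscissa the relation is linear; from the two conditions:
  b = (950 − 800) / (log₂ 16 − log₂ 8) = 150 / (4 − 3) = 150 ms/bit
  a = 800 − 150 × 3 = 350 ms
Then RT(2) = 350 + 150 × log₂ 2 = 350 + 150 × 1 ≈ 500.000 ms.

500 ms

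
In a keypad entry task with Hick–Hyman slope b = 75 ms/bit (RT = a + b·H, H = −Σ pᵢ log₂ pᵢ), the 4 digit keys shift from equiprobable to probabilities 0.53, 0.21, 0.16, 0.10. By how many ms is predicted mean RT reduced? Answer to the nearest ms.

21 ms

Equiprobable entropy H₀ = log₂ 4 = 2.0000 bits.
Skewed entropy H = −Σ pᵢ log₂ pᵢ = 1.7135 bits.
ΔRT = b·(H₀ − H) = 75 × 0.2865 = 21.49 ms.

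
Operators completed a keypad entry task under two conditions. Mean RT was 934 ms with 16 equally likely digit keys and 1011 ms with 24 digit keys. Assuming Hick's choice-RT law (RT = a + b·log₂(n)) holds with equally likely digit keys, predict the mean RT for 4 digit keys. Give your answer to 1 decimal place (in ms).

670.7 ms

With log₂ n on the abscissa the relation is linear; from the two conditions:
  b = (1011 − 934) / (log₂ 24 − log₂ 16) = 77 / (4.5850 − 4) = 131.632 ms/bit
  a = 934 − 131.632 × 4 = 407.471 ms
Then RT(4) = 407.471 + 131.632 × log₂ 4 = 407.471 + 131.632 × 2 ≈ 670.735 ms.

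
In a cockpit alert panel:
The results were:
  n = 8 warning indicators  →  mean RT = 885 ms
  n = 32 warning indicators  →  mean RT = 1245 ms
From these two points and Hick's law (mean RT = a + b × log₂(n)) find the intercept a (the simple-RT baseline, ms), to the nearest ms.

345 ms

Slope: b = (1245 − 885) / (log₂ 32 − log₂ 8) = 360/2.0000 = 180 ms/bit.
Intercept: a = 885 − 180·log₂(8) = 345.000 ms.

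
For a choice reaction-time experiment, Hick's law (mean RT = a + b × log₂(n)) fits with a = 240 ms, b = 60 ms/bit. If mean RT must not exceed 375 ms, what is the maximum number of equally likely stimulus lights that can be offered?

4

60·log₂ n ≤ 375 − 240 = 135, giving log₂ n ≤ 2.2500 and n ≤ 4.757. The largest whole number is 4.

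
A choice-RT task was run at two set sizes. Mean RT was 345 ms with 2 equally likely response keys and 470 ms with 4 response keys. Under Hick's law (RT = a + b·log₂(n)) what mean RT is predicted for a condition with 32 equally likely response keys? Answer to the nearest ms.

With log₂ n on the abscissa the relation is linear; from the two conditions:
  b = (470 − 345) / (log₂ 4 − log₂ 2) = 125 / (2 − 1) = 125 ms/bit
  a = 345 − 125 × 1 = 220 ms
Then RT(32) = 220 + 125 × log₂ 32 = 220 + 125 × 5 ≈ 845.000 ms.

845 ms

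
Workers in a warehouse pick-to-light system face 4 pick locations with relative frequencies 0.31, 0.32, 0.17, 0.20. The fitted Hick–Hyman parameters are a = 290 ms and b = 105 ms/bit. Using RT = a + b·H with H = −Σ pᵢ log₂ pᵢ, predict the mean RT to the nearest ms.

Entropy contributions −pᵢ log₂ pᵢ: 0.5238, 0.5260, 0.4346, 0.4644; sum H = 1.9488 bits.
RT = a + bH = 290 + 105·1.9488 = 494.62 ms.

495 ms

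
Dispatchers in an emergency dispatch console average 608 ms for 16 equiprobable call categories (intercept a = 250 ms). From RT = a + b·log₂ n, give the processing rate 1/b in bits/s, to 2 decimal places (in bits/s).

11.17 bits/s

b = (608 − 250)/log₂ 16 = 358/4 = 89.500 ms per bit = 0.08950 s/bit; the reciprocal is 11.173 bits/s.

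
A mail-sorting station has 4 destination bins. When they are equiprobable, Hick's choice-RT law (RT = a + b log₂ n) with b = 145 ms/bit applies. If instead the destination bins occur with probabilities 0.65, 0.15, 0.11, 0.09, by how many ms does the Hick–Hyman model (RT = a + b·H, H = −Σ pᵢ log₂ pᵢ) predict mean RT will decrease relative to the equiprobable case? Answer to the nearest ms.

Equiprobable entropy H₀ = log₂ 4 = 2.0000 bits.
Skewed entropy H = −Σ pᵢ log₂ pᵢ = 1.4775 bits.
ΔRT = b·(H₀ − H) = 145 × 0.5225 = 75.77 ms.

76 ms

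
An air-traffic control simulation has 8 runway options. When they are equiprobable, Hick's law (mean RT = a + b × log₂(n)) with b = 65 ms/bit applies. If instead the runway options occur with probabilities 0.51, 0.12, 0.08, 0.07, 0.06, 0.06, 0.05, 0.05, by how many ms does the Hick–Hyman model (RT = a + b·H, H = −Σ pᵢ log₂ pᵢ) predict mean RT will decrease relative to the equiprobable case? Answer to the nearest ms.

43 ms

Equiprobable entropy H₀ = log₂ 8 = 3.0000 bits.
Skewed entropy H = −Σ pᵢ log₂ pᵢ = 2.3418 bits.
ΔRT = b·(H₀ − H) = 65 × 0.6582 = 42.78 ms.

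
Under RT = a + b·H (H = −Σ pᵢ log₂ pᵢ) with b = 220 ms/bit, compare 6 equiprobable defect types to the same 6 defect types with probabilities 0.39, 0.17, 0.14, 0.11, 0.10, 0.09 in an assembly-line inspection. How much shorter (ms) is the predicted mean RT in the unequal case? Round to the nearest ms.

Equiprobable entropy H₀ = log₂ 6 = 2.5850 bits.
Skewed entropy H = −Σ pᵢ log₂ pᵢ = 2.3566 bits.
ΔRT = b·(H₀ − H) = 220 × 0.2283 = 50.23 ms.

50 ms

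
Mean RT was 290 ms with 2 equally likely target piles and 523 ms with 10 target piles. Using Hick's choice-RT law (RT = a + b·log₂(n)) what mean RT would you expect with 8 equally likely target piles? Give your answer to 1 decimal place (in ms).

RT is linear in log₂ n, so two points fix the line:
  b = (523 − 290) / (log₂ 10 − log₂ 2) = 233 / (3.3219 − 1) = 100.348 ms/bit
  a = 290 − 100.348 × 1 = 189.652 ms
Then RT(8) = 189.652 + 100.348 × log₂ 8 = 189.652 + 100.348 × 3 ≈ 490.695 ms.

490.7 ms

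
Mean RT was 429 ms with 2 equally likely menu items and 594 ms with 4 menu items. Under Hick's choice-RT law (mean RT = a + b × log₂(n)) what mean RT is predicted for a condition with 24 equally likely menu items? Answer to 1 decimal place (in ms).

1020.5 ms

Solve the two-equation system in a and b:
  b = (594 − 429) / (log₂ 4 − log₂ 2) = 165 / (2 − 1) = 165.000 ms/bit
  a = 429 − 165.000 × 1 = 264.000 ms
Then RT(24) = 264.000 + 165.000 × log₂ 24 = 264.000 + 165.000 × 4.5850 ≈ 1020.519 ms.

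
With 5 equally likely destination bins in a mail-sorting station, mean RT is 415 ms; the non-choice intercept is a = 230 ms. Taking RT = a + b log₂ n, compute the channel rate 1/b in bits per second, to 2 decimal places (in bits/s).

b = (415 − 230)/log₂ 5 = 185/2.3219 = 79.675 ms per bit = 0.07968 s/bit; the reciprocal is 12.551 bits/s.

12.55 bits/s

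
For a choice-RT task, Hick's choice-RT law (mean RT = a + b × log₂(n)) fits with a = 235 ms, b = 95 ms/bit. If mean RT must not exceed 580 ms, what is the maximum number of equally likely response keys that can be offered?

12

Set 235 + 95·log₂ n ≤ 580 → log₂ n ≤ (580 − 235)/95 = 3.6316.
So n ≤ 2^3.6316 = 12.394; the largest integer n is 12.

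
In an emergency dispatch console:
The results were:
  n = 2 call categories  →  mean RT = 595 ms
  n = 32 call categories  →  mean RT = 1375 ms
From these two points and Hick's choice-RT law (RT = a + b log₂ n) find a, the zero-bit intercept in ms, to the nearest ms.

400 ms

Slope: b = (1375 − 595) / (log₂ 32 − log₂ 2) = 780/4.0000 = 195 ms/bit.
a = RT₁ − b·log₂ n₁ = 595 − 195 × 1 = 400.000 ms.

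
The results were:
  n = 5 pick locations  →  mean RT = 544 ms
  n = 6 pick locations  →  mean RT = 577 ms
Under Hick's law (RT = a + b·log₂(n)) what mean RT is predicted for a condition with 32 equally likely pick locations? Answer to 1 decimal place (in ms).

Solve the two-equation system in a and b:
  b = (577 − 544) / (log₂ 6 − log₂ 5) = 33 / (2.5850 − 2.3219) = 125.459 ms/bit
  a = 544 − 125.459 × 2.3219 = 252.694 ms
Then RT(32) = 252.694 + 125.459 × log₂ 32 = 252.694 + 125.459 × 5 ≈ 879.988 ms.

880.0 ms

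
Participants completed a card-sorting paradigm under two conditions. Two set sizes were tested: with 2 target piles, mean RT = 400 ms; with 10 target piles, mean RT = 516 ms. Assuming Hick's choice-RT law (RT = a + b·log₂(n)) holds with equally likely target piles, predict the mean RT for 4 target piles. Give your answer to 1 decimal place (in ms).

450.0 ms

Fit slope and intercept:
  b = (516 − 400) / (log₂ 10 − log₂ 2) = 116 / (3.3219 − 1) = 49.958 ms/bit
  a = 400 − 49.958 × 1 = 350.042 ms
Then RT(4) = 350.042 + 49.958 × log₂ 4 = 350.042 + 49.958 × 2 ≈ 449.958 ms.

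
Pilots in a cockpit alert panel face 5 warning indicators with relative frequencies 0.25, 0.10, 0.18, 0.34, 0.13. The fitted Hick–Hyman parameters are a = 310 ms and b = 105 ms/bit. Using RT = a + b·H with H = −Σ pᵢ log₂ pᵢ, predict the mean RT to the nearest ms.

540 ms

H = 0.25·log₂(1/0.25) + 0.10·log₂(1/0.10) + 0.18·log₂(1/0.18) + 0.34·log₂(1/0.34) + 0.13·log₂(1/0.13) = 2.1893 bits.
RT = 310 + 105 × 2.1893 = 539.88 ms.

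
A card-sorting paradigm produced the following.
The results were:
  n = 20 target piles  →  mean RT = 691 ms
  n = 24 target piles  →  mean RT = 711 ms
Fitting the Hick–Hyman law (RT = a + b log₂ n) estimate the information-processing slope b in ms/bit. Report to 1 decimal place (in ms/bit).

Slope: b = (711 − 691) / (log₂ 24 − log₂ 20) = 20/0.2630 = 76.036 ms/bit.

76.0 ms/bit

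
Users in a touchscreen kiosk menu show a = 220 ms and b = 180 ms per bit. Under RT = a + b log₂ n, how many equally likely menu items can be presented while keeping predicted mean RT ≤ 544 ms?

3

Information budget: (544 − 220)/180 = 1.8000 bits, so n ≤ 2^1.8000 = 3.482 → at most 3.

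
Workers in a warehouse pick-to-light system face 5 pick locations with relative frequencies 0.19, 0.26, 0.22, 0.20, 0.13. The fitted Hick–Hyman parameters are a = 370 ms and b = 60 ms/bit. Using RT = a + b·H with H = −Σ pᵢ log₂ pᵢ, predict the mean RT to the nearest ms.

Entropy contributions −pᵢ log₂ pᵢ: 0.4552, 0.5053, 0.4806, 0.4644, 0.3826; sum H = 2.2881 bits.
RT = a + bH = 370 + 60·2.2881 = 507.29 ms.

507 ms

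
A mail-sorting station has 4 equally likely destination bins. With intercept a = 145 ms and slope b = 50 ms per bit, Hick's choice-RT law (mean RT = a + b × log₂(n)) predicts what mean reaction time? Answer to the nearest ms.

log₂(4) = 2 bits, so RT = 145 + 50 × 2 ≈ 245.000 ms.

245 ms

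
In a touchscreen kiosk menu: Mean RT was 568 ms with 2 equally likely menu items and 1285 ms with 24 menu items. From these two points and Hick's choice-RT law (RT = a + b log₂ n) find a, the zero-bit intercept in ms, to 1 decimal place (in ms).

368.0 ms

Slope: b = (1285 − 568) / (log₂ 24 − log₂ 2) = 717/3.5850 = 200.002 ms/bit.
Intercept: a = 568 − 200.002·log₂(2) = 367.998 ms.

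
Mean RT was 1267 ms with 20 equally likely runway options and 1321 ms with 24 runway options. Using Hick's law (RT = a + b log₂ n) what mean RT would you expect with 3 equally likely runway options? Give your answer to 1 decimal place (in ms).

705.1 ms

RT is linear in log₂ n, so two points fix the line:
  b = (1321 − 1267) / (log₂ 24 − log₂ 20) = 54 / (4.5850 − 4.3219) = 205.296 ms/bit
  a = 1267 − 205.296 × 4.3219 = 379.724 ms
Then RT(3) = 379.724 + 205.296 × log₂ 3 = 379.724 + 205.296 × 1.5850 ≈ 705.111 ms.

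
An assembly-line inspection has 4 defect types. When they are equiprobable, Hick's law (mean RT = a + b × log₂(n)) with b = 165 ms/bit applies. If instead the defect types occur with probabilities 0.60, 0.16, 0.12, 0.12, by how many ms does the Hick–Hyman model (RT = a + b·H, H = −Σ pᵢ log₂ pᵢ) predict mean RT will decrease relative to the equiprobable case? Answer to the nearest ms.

Equiprobable entropy H₀ = log₂ 4 = 2.0000 bits.
Skewed entropy H = −Σ pᵢ log₂ pᵢ = 1.5993 bits.
ΔRT = b·(H₀ − H) = 165 × 0.4007 = 66.11 ms.

66 ms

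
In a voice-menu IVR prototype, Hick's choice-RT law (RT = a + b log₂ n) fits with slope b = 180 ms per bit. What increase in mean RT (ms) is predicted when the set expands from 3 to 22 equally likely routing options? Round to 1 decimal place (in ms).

Only the slope matters, since a is common to both: ΔRT = b·log₂(n₂/n₁).
log₂(22) − log₂(3) = 4.4594 − 1.5850 = 2.8745.
ΔRT = 180 × 2.8745 = 517.404 ms.

517.4 ms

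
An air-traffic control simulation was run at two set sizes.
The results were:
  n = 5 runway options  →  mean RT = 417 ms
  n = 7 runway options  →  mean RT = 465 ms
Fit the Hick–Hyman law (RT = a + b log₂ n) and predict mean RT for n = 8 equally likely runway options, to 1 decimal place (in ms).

484.0 ms

RT is linear in log₂ n, so two points fix the line:
  b = (465 − 417) / (log₂ 7 − log₂ 5) = 48 / (2.8074 − 2.3219) = 98.882 ms/bit
  a = 417 − 98.882 × 2.3219 = 187.403 ms
Then RT(8) = 187.403 + 98.882 × log₂ 8 = 187.403 + 98.882 × 3 ≈ 484.049 ms.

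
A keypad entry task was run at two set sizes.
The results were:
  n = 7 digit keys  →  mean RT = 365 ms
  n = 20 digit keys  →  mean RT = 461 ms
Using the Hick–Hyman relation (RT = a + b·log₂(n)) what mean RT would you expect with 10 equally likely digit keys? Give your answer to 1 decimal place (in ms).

RT is linear in log₂ n, so two points fix the line:
  b = (461 − 365) / (log₂ 20 − log₂ 7) = 96 / (4.3219 − 2.8074) = 63.384 ms/bit
  a = 365 − 63.384 × 2.8074 = 187.058 ms
Then RT(10) = 187.058 + 63.384 × log₂ 10 = 187.058 + 63.384 × 3.3219 ≈ 397.616 ms.

397.6 ms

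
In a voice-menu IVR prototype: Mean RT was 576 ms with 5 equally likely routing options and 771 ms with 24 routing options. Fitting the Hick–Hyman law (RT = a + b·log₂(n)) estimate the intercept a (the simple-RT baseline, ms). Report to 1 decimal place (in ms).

The slope on a log₂ axis is (771 − 576) / (4.5850 − 2.3219) = 86.167 ms/bit.
Intercept: a = 576 − 86.167·log₂(5) = 375.925 ms.

375.9 ms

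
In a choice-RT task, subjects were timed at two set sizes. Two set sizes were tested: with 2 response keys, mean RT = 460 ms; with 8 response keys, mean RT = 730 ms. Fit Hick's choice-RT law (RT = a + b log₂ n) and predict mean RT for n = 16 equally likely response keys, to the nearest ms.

Fit slope and intercept:
  b = (730 − 460) / (log₂ 8 − log₂ 2) = 270 / (3 − 1) = 135 ms/bit
  a = 460 − 135 × 1 = 325 ms
Then RT(16) = 325 + 135 × log₂ 16 = 325 + 135 × 4 ≈ 865.000 ms.

865 ms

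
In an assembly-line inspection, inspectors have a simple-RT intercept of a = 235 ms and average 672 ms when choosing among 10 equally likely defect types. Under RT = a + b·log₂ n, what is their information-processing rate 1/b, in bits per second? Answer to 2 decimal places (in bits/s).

7.60 bits/s

Choice component = 672 − 235 = 437 ms over log₂(10) = 3.3219 bits.
b = 437 / 3.3219 = 131.550 ms/bit, so 1/b = 7.602 bits/s.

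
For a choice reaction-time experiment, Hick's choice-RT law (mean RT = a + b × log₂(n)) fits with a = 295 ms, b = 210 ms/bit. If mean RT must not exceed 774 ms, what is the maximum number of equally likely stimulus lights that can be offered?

4

Set 295 + 210·log₂ n ≤ 774 → log₂ n ≤ (774 − 295)/210 = 2.2810.
So n ≤ 2^2.2810 = 4.860; the largest integer n is 4.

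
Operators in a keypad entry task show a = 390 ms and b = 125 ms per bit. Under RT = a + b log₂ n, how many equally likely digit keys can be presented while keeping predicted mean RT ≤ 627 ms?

Set 390 + 125·log₂ n ≤ 627 → log₂ n ≤ (627 − 390)/125 = 1.8960.
So n ≤ 2^1.8960 = 3.722; the largest integer n is 3.

3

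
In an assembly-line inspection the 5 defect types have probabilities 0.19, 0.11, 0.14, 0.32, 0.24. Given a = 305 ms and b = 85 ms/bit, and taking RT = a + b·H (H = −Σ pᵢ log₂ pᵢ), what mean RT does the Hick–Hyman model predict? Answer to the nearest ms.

494 ms

Entropy contributions −pᵢ log₂ pᵢ: 0.4552, 0.3503, 0.3971, 0.5260, 0.4941; sum H = 2.2228 bits.
RT = a + bH = 305 + 85·2.2228 = 493.94 ms.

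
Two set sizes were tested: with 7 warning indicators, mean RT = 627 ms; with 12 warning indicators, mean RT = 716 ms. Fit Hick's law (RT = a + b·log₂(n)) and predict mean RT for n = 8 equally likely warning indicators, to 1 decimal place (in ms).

Fit slope and intercept:
  b = (716 − 627) / (log₂ 12 − log₂ 7) = 89 / (3.5850 − 2.8074) = 114.454 ms/bit
  a = 627 − 114.454 × 2.8074 = 305.688 ms
Then RT(8) = 305.688 + 114.454 × log₂ 8 = 305.688 + 114.454 × 3 ≈ 649.049 ms.

649.0 ms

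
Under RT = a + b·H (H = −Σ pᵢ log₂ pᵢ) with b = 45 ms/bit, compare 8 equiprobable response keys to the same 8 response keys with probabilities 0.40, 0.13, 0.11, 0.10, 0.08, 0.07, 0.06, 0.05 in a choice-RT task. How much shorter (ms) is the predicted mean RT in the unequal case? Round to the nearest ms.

17 ms

The RT saving is b·ΔH. Equiprobable H₀ = log₂(8) = 3.0000 bits; with the given probabilities H = 2.6136 bits.
b·(H₀ − H) = 45 × (3.0000 − 2.6136) = 17.39 ms.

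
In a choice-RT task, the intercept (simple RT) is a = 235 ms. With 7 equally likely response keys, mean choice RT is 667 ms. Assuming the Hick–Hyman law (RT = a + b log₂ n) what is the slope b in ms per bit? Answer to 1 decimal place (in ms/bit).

153.9 ms/bit

7 alternatives carry log₂ 7 = 2.8074 bits; the choice cost is 667 − 235 = 432 ms, so b = 432/2.8074 = 153.882 ms/bit.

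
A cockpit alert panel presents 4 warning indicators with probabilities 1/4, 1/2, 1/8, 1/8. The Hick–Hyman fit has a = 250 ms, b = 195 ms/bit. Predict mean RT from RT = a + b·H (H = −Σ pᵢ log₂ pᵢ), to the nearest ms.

H = −Σ pᵢ log₂ pᵢ = 0.25·2 + 0.5·1 + 0.125·3 + 0.125·3 = 1.750 bits.
RT = 250 + 195 × 1.750 = 591.25 ms.

591 ms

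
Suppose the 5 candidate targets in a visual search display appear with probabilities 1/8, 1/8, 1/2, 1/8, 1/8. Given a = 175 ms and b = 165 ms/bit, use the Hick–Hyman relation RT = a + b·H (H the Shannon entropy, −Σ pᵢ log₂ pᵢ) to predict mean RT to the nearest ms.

Each term −pᵢ log₂ pᵢ: 0.125·3 + 0.125·3 + 0.5·1 + 0.125·3 + 0.125·3; summed, H = 2.000 bits.
Mean RT = a + bH = 175 + 165·2.000 = 505.00 ms.

505 ms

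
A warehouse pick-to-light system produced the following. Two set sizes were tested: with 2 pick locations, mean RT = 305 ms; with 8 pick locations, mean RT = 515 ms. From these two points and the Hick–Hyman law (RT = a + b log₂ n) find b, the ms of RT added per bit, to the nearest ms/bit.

105 ms/bit

The slope on a log₂ axis is (515 − 305) / (3 − 1) = 105 ms/bit.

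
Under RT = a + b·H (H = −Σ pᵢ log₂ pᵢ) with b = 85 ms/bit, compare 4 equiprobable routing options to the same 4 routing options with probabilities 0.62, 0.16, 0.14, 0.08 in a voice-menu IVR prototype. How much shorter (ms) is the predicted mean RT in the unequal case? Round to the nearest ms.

Equiprobable entropy H₀ = log₂ 4 = 2.0000 bits.
Skewed entropy H = −Σ pᵢ log₂ pᵢ = 1.5392 bits.
ΔRT = b·(H₀ − H) = 85 × 0.4608 = 39.17 ms.

39 ms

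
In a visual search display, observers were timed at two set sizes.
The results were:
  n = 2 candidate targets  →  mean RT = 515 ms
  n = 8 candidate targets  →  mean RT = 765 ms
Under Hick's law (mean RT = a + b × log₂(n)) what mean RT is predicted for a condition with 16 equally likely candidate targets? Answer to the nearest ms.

890 ms

RT is linear in log₂ n, so two points fix the line:
  b = (765 − 515) / (log₂ 8 − log₂ 2) = 250 / (3 − 1) = 125 ms/bit
  a = 515 − 125 × 1 = 390 ms
Then RT(16) = 390 + 125 × log₂ 16 = 390 + 125 × 4 ≈ 890.000 ms.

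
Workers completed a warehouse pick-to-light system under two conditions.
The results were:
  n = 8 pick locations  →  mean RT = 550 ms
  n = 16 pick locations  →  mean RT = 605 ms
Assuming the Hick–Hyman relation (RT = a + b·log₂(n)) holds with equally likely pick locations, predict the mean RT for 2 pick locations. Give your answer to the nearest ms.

Fit slope and intercept:
  b = (605 − 550) / (log₂ 16 − log₂ 8) = 55 / (4 − 3) = 55 ms/bit
  a = 550 − 55 × 3 = 385 ms
Then RT(2) = 385 + 55 × log₂ 2 = 385 + 55 × 1 ≈ 440.000 ms.

440 ms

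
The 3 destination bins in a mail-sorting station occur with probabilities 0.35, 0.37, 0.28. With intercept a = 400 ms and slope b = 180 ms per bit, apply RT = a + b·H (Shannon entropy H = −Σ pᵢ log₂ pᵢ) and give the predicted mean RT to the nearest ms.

H = 0.35·log₂(1/0.35) + 0.37·log₂(1/0.37) + 0.28·log₂(1/0.28) = 1.5751 bits.
RT = 400 + 180 × 1.5751 = 683.51 ms.

684 ms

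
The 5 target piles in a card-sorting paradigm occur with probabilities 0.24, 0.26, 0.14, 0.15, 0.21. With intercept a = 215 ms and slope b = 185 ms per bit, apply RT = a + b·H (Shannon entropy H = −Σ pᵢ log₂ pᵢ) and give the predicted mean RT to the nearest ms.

Entropy contributions −pᵢ log₂ pᵢ: 0.4941, 0.5053, 0.3971, 0.4105, 0.4728; sum H = 2.2799 bits.
RT = a + bH = 215 + 185·2.2799 = 636.78 ms.

637 ms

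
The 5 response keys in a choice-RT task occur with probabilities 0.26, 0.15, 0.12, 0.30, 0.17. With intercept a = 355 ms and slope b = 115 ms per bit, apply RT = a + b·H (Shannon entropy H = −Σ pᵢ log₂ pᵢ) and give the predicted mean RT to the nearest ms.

H = 0.26·log₂(1/0.26) + 0.15·log₂(1/0.15) + 0.12·log₂(1/0.12) + 0.30·log₂(1/0.30) + 0.17·log₂(1/0.17) = 2.2386 bits.
RT = 355 + 115 × 2.2386 = 612.44 ms.

612 ms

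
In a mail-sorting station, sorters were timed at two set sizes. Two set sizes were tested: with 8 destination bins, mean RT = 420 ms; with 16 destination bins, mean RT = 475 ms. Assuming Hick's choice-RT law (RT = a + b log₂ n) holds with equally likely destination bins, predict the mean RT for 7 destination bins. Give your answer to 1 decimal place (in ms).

RT is linear in log₂ n, so two points fix the line:
  b = (475 − 420) / (log₂ 16 − log₂ 8) = 55 / (4 − 3) = 55.000 ms/bit
  a = 420 − 55.000 × 3 = 255.000 ms
Then RT(7) = 255.000 + 55.000 × log₂ 7 = 255.000 + 55.000 × 2.8074 ≈ 409.405 ms.

409.4 ms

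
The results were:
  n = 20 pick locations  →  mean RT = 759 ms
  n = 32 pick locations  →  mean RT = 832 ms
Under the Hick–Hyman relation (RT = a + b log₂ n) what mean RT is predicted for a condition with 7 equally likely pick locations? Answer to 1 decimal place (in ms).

RT is linear in log₂ n, so two points fix the line:
  b = (832 − 759) / (log₂ 32 − log₂ 20) = 73 / (5 − 4.3219) = 107.658 ms/bit
  a = 759 − 107.658 × 4.3219 = 293.709 ms
Then RT(7) = 293.709 + 107.658 × log₂ 7 = 293.709 + 107.658 × 2.8074 ≈ 595.944 ms.

595.9 ms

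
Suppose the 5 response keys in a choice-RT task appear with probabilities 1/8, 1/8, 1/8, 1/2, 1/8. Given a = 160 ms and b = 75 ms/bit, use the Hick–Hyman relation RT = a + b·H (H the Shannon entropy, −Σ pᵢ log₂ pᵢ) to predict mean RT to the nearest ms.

310 ms

Each term −pᵢ log₂ pᵢ: 0.125·3 + 0.125·3 + 0.125·3 + 0.5·1 + 0.125·3; summed, H = 2.000 bits.
Mean RT = a + bH = 160 + 75·2.000 = 310.00 ms.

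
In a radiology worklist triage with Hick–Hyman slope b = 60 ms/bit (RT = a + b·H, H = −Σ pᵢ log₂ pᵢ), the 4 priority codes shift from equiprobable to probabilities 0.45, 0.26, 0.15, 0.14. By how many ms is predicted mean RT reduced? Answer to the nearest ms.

10 ms

Equiprobable entropy H₀ = log₂ 4 = 2.0000 bits.
Skewed entropy H = −Σ pᵢ log₂ pᵢ = 1.8313 bits.
ΔRT = b·(H₀ − H) = 60 × 0.1687 = 10.12 ms.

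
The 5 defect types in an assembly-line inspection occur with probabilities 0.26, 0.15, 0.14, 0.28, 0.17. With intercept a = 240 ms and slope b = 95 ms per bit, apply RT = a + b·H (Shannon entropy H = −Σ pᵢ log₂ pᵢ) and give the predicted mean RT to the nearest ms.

455 ms

H = 0.26·log₂(1/0.26) + 0.15·log₂(1/0.15) + 0.14·log₂(1/0.14) + 0.28·log₂(1/0.28) + 0.17·log₂(1/0.17) = 2.2618 bits.
RT = 240 + 95 × 2.2618 = 454.87 ms.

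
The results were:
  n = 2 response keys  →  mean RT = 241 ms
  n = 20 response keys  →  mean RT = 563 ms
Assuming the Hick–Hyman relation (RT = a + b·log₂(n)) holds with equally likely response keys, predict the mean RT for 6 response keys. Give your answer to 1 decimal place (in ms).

Solve the two-equation system in a and b:
  b = (563 − 241) / (log₂ 20 − log₂ 2) = 322 / (4.3219 − 1) = 96.932 ms/bit
  a = 241 − 96.932 × 1 = 144.068 ms
Then RT(6) = 144.068 + 96.932 × log₂ 6 = 144.068 + 96.932 × 2.5850 ≈ 394.633 ms.

394.6 ms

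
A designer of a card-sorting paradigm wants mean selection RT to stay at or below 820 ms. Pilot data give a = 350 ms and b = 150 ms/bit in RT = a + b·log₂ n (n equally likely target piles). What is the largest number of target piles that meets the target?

8

150·log₂ n ≤ 820 − 350 = 470, giving log₂ n ≤ 3.1333 and n ≤ 8.775. The largest whole number is 8.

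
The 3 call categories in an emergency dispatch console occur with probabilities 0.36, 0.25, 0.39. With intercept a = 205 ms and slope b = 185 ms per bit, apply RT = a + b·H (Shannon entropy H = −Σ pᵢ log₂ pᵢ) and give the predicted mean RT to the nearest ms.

Entropy contributions −pᵢ log₂ pᵢ: 0.5306, 0.5000, 0.5298; sum H = 1.5604 bits.
RT = a + bH = 205 + 185·1.5604 = 493.68 ms.

494 ms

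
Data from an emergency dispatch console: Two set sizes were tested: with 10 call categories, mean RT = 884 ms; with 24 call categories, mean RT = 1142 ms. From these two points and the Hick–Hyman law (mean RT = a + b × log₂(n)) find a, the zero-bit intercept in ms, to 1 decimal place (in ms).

b = (RT₂ − RT₁)/(log₂ n₂ − log₂ n₁) = (1142 − 884)/(4.5850 − 3.3219) = 204.270 ms/bit.
a = RT₁ − b·log₂ n₁ = 884 − 204.270 × 3.3219 = 205.430 ms.

205.4 ms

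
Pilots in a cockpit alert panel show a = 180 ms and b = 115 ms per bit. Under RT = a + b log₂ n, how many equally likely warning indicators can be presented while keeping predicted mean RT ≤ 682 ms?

20

Information budget: (682 − 180)/115 = 4.3652 bits, so n ≤ 2^4.3652 = 20.609 → at most 20.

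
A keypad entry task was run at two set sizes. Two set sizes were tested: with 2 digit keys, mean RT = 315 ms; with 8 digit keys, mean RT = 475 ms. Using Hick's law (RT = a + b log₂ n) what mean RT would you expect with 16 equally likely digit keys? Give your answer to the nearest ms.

555 ms

With log₂ n on the abscissa the relation is linear; from the two conditions:
  b = (475 − 315) / (log₂ 8 − log₂ 2) = 160 / (3 − 1) = 80 ms/bit
  a = 315 − 80 × 1 = 235 ms
Then RT(16) = 235 + 80 × log₂ 16 = 235 + 80 × 4 ≈ 555.000 ms.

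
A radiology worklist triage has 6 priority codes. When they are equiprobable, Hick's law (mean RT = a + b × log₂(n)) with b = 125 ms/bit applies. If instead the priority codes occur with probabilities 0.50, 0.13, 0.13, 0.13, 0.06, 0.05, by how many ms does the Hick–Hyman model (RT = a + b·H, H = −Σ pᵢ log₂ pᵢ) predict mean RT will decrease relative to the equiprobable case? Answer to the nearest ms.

The RT saving is b·ΔH. Equiprobable H₀ = log₂(6) = 2.5850 bits; with the given probabilities H = 2.1076 bits.
b·(H₀ − H) = 125 × (2.5850 − 2.1076) = 59.68 ms.

60 ms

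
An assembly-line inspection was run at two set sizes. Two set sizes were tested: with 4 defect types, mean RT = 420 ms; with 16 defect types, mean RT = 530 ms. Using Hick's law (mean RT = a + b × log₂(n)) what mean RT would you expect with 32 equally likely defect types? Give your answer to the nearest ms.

RT is linear in log₂ n, so two points fix the line:
  b = (530 − 420) / (log₂ 16 − log₂ 4) = 110 / (4 − 2) = 55 ms/bit
  a = 420 − 55 × 2 = 310 ms
Then RT(32) = 310 + 55 × log₂ 32 = 310 + 55 × 5 ≈ 585.000 ms.

585 ms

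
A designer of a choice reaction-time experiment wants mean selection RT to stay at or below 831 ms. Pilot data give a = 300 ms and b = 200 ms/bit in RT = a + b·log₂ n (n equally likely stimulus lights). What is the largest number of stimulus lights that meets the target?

Set 300 + 200·log₂ n ≤ 831 → log₂ n ≤ (831 − 300)/200 = 2.6550.
So n ≤ 2^2.6550 = 6.298; the largest integer n is 6.

6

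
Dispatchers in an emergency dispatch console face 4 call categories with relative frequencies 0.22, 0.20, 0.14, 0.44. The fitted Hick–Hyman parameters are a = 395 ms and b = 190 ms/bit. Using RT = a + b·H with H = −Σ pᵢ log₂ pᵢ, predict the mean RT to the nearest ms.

749 ms

Entropy contributions −pᵢ log₂ pᵢ: 0.4806, 0.4644, 0.3971, 0.5211; sum H = 1.8632 bits.
RT = a + bH = 395 + 190·1.8632 = 749.01 ms.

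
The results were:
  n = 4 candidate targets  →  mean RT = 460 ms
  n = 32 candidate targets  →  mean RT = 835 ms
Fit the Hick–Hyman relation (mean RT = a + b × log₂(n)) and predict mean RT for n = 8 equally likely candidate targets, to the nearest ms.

Fit slope and intercept:
  b = (835 − 460) / (log₂ 32 − log₂ 4) = 375 / (5 − 2) = 125 ms/bit
  a = 460 − 125 × 2 = 210 ms
Then RT(8) = 210 + 125 × log₂ 8 = 210 + 125 × 3 ≈ 585.000 ms.

585 ms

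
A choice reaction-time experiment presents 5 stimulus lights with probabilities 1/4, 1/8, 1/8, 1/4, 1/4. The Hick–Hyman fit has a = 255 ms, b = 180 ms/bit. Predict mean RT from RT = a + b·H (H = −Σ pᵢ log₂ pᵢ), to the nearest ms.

660 ms

Each term −pᵢ log₂ pᵢ: 0.25·2 + 0.125·3 + 0.125·3 + 0.25·2 + 0.25·2; summed, H = 2.250 bits.
Mean RT = a + bH = 255 + 180·2.250 = 660.00 ms.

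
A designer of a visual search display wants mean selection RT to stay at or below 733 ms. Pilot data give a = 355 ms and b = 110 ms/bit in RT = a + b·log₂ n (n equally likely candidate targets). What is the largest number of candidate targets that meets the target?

10

Information budget: (733 − 355)/110 = 3.4364 bits, so n ≤ 2^3.4364 = 10.826 → at most 10.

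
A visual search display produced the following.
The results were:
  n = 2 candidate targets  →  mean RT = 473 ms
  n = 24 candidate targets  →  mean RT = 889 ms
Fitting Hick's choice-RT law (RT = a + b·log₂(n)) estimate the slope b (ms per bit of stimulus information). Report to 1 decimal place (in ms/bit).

Slope: b = (889 − 473) / (log₂ 24 − log₂ 2) = 416/3.5850 = 116.040 ms/bit.

116.0 ms/bit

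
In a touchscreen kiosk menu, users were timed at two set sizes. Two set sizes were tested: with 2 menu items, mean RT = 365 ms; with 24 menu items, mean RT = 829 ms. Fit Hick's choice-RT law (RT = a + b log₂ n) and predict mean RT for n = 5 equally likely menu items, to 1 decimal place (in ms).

Fit slope and intercept:
  b = (829 − 365) / (log₂ 24 − log₂ 2) = 464 / (4.5850 − 1) = 129.430 ms/bit
  a = 365 − 129.430 × 1 = 235.570 ms
Then RT(5) = 235.570 + 129.430 × log₂ 5 = 235.570 + 129.430 × 2.3219 ≈ 536.097 ms.

536.1 ms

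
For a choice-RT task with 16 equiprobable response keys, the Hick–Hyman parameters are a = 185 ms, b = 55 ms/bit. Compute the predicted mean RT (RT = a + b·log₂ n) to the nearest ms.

log₂(16) = 4 bits, so RT = 185 + 55 × 4 ≈ 405.000 ms.

405 ms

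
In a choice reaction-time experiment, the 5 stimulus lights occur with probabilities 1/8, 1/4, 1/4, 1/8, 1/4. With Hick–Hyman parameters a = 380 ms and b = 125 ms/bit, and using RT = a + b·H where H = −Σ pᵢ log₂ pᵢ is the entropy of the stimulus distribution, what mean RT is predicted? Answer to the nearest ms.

661 ms

H = −Σ pᵢ log₂ pᵢ = 0.125·3 + 0.25·2 + 0.25·2 + 0.125·3 + 0.25·2 = 2.250 bits.
RT = 380 + 125 × 2.250 = 661.25 ms.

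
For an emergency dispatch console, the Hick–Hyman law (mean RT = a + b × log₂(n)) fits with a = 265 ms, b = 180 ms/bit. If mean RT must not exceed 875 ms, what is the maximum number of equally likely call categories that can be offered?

Information budget: (875 − 265)/180 = 3.3889 bits, so n ≤ 2^3.3889 = 10.475 → at most 10.

10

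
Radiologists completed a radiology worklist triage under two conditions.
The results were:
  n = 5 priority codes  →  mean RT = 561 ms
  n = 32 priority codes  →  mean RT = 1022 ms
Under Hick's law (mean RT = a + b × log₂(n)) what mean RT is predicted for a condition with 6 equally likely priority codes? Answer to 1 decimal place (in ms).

606.3 ms

RT is linear in log₂ n, so two points fix the line:
  b = (1022 − 561) / (log₂ 32 − log₂ 5) = 461 / (5 − 2.3219) = 172.139 ms/bit
  a = 561 − 172.139 × 2.3219 = 161.306 ms
Then RT(6) = 161.306 + 172.139 × log₂ 6 = 161.306 + 172.139 × 2.5850 ≈ 606.278 ms.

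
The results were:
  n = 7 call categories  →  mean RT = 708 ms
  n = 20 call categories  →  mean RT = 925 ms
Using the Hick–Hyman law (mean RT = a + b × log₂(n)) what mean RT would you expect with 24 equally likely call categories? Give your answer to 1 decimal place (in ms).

962.7 ms

With log₂ n on the abscissa the relation is linear; from the two conditions:
  b = (925 − 708) / (log₂ 20 − log₂ 7) = 217 / (4.3219 − 2.8074) = 143.275 ms/bit
  a = 708 − 143.275 × 2.8074 = 305.777 ms
Then RT(24) = 305.777 + 143.275 × log₂ 24 = 305.777 + 143.275 × 4.5850 ≈ 962.686 ms.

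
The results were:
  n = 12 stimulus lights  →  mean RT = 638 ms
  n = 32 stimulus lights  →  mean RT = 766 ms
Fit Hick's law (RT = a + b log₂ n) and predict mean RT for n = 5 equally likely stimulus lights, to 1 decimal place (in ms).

523.7 ms

With log₂ n on the abscissa the relation is linear; from the two conditions:
  b = (766 − 638) / (log₂ 32 − log₂ 12) = 128 / (5 − 3.5850) = 90.457 ms/bit
  a = 638 − 90.457 × 3.5850 = 313.715 ms
Then RT(5) = 313.715 + 90.457 × log₂ 5 = 313.715 + 90.457 × 2.3219 ≈ 523.750 ms.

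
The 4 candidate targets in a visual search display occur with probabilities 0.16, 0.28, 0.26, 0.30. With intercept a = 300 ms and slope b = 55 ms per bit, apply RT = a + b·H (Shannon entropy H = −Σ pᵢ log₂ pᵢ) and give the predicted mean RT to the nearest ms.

408 ms

Entropy contributions −pᵢ log₂ pᵢ: 0.4230, 0.5142, 0.5053, 0.5211; sum H = 1.9636 bits.
RT = a + bH = 300 + 55·1.9636 = 408.00 ms.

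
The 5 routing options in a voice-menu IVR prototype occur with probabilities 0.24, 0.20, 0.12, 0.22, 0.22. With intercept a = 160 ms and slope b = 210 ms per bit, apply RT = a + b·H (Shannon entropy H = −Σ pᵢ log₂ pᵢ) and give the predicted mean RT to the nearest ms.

640 ms

H = 0.24·log₂(1/0.24) + 0.20·log₂(1/0.20) + 0.12·log₂(1/0.12) + 0.22·log₂(1/0.22) + 0.22·log₂(1/0.22) = 2.2867 bits.
RT = 160 + 210 × 2.2867 = 640.21 ms.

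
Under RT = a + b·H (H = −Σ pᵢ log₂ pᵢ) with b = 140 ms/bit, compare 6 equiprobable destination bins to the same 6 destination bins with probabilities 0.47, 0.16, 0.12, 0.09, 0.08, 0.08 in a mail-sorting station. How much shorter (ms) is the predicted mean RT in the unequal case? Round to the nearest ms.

Equiprobable entropy H₀ = log₂ 6 = 2.5850 bits.
Skewed entropy H = −Σ pᵢ log₂ pᵢ = 2.1977 bits.
ΔRT = b·(H₀ − H) = 140 × 0.3873 = 54.22 ms.

54 ms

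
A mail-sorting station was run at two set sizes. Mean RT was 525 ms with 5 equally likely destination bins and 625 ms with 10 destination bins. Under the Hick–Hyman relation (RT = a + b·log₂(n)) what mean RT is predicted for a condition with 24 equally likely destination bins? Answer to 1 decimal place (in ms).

With log₂ n on the abscissa the relation is linear; from the two conditions:
  b = (625 − 525) / (log₂ 10 − log₂ 5) = 100 / (3.3219 − 2.3219) = 100.000 ms/bit
  a = 525 − 100.000 × 2.3219 = 292.807 ms
Then RT(24) = 292.807 + 100.000 × log₂ 24 = 292.807 + 100.000 × 4.5850 ≈ 751.303 ms.

751.3 ms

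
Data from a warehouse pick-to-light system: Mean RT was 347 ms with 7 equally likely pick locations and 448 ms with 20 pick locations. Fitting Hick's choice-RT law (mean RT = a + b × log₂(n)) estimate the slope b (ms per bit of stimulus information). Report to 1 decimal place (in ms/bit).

66.7 ms/bit

Slope: b = (448 − 347) / (log₂ 20 − log₂ 7) = 101/1.5146 = 66.685 ms/bit.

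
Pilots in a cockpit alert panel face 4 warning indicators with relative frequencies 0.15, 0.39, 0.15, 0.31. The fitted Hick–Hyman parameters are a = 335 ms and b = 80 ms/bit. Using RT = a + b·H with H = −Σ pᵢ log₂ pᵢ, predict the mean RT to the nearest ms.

485 ms

Entropy contributions −pᵢ log₂ pᵢ: 0.4105, 0.5298, 0.4105, 0.5238; sum H = 1.8747 bits.
RT = a + bH = 335 + 80·1.8747 = 484.97 ms.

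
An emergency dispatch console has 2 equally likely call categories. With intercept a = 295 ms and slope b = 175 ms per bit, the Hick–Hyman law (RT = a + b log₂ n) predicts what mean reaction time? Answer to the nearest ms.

470 ms

log₂(2) = 1 bits, so RT = 295 + 175 × 1 ≈ 470.000 ms.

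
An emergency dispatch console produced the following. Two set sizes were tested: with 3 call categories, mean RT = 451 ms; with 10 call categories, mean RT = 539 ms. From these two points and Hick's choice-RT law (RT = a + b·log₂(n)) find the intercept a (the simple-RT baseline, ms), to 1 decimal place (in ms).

370.7 ms

The slope on a log₂ axis is (539 − 451) / (3.3219 − 1.5850) = 50.663 ms/bit.
a = RT₁ − b·log₂ n₁ = 451 − 50.663 × 1.5850 = 370.701 ms.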